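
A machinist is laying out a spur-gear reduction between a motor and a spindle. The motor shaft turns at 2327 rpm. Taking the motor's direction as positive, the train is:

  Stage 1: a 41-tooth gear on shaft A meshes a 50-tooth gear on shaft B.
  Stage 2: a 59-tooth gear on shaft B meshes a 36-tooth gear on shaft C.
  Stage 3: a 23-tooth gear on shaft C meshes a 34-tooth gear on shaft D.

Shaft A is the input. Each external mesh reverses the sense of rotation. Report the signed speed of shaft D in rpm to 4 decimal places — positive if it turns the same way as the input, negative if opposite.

Stage 1 [41T→50T]: ω = 2327.0000×41/50 = 1908.1400 rpm, dir flips to −; running = −1908.1400
Stage 2 [59T→36T]: ω = 1908.1400×59/36 = 3127.2294 rpm, dir flips to +; running = +3127.2294
Stage 3 [23T→34T]: ω = 3127.2294×23/34 = 2115.4787 rpm, dir flips to −; running = −2115.4787

-2115.4787 rpm (opposite to input, |ω| = 2115.4787 rpm)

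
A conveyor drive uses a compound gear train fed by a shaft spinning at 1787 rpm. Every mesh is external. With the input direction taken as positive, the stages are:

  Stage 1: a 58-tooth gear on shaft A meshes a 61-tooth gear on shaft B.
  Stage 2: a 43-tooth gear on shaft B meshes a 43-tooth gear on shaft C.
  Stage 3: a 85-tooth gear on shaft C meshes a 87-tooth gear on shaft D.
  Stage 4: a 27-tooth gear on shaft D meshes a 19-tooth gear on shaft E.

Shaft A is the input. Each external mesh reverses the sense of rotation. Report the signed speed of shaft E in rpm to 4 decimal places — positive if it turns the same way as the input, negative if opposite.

+2359.0250 rpm (same as input, |ω| = 2359.0250 rpm)

Stage 1 [58T→61T]: ω = 1787.0000×58/61 = 1699.1148 rpm, dir flips to −; running = −1699.1148
Stage 2 [43T→43T]: ω = 1699.1148×43/43 = 1699.1148 rpm, dir flips to +; running = +1699.1148
Stage 3 [85T→87T]: ω = 1699.1148×85/87 = 1660.0546 rpm, dir flips to −; running = −1660.0546
Stage 4 [27T→19T]: ω = 1660.0546×27/19 = 2359.0250 rpm, dir flips to +; running = +2359.0250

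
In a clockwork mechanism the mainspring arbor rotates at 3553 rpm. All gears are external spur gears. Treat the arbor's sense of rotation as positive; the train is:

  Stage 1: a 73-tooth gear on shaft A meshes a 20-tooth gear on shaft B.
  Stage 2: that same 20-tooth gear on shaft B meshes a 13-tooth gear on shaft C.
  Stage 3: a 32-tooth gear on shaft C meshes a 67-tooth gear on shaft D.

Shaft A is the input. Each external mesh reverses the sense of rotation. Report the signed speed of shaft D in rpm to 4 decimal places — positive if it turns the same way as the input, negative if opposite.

-9529.0563 rpm (opposite to input, |ω| = 9529.0563 rpm)

Stage 1 [73T→20T]: ω = 3553.0000×73/20 = 12968.4500 rpm, dir flips to −; running = −12968.4500
Stage 2 [20T→13T]: ω = 12968.4500×20/13 = 19951.4615 rpm, dir flips to +; running = +19951.4615
Stage 3 [32T→67T]: ω = 19951.4615×32/67 = 9529.0563 rpm, dir flips to −; running = −9529.0563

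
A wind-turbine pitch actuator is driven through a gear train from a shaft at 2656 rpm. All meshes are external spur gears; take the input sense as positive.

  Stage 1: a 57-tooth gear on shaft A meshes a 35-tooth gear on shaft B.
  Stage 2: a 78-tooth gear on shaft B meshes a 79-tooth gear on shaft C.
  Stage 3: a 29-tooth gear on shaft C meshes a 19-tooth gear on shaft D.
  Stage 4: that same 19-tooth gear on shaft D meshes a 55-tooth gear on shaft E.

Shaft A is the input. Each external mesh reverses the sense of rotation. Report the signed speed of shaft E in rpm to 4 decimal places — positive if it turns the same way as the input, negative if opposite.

+2251.8409 rpm (same as input, |ω| = 2251.8409 rpm)

Stage 1 [57T→35T]: ω = 2656.0000×57/35 = 4325.4857 rpm, dir flips to −; running = −4325.4857
Stage 2 [78T→79T]: ω = 4325.4857×78/79 = 4270.7327 rpm, dir flips to +; running = +4270.7327
Stage 3 [29T→19T]: ω = 4270.7327×29/19 = 6518.4868 rpm, dir flips to −; running = −6518.4868
Stage 4 [19T→55T]: ω = 6518.4868×19/55 = 2251.8409 rpm, dir flips to +; running = +2251.8409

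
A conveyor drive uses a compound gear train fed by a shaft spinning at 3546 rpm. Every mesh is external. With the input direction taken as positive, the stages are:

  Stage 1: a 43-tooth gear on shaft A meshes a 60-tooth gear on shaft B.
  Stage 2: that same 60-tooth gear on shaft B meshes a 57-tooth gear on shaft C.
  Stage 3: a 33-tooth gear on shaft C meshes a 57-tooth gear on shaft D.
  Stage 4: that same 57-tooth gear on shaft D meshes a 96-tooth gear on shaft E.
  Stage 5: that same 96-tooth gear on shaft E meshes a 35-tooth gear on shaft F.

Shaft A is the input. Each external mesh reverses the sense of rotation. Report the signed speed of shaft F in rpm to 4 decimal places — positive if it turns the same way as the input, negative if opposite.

Stage 1 [43T→60T]: ω = 3546.0000×43/60 = 2541.3000 rpm, dir flips to −; running = −2541.3000
Stage 2 [60T→57T]: ω = 2541.3000×60/57 = 2675.0526 rpm, dir flips to +; running = +2675.0526
Stage 3 [33T→57T]: ω = 2675.0526×33/57 = 1548.7147 rpm, dir flips to −; running = −1548.7147
Stage 4 [57T→96T]: ω = 1548.7147×57/96 = 919.5493 rpm, dir flips to +; running = +919.5493
Stage 5 [96T→35T]: ω = 919.5493×96/35 = 2522.1925 rpm, dir flips to −; running = −2522.1925

-2522.1925 rpm (opposite to input, |ω| = 2522.1925 rpm)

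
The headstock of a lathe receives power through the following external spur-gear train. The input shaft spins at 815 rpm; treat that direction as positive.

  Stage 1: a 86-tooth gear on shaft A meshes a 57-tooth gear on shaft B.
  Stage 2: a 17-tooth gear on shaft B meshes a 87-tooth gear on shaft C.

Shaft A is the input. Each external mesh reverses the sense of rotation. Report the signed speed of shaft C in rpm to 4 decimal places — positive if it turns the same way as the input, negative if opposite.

+240.2763 rpm (same as input, |ω| = 240.2763 rpm)

Stage 1 [86T→57T]: ω = 815.0000×86/57 = 1229.6491 rpm, dir flips to −; running = −1229.6491
Stage 2 [17T→87T]: ω = 1229.6491×17/87 = 240.2763 rpm, dir flips to +; running = +240.2763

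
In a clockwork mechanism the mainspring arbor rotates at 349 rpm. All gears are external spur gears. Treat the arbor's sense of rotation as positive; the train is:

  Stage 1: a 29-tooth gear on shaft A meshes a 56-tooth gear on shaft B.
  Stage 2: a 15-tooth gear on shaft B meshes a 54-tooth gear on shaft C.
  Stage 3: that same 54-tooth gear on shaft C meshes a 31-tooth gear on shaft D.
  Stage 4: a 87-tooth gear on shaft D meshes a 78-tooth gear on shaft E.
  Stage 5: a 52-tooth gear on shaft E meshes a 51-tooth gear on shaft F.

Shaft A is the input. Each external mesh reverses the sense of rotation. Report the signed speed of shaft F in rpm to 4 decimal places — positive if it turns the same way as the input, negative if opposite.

Stage 1 [29T→56T]: ω = 349.0000×29/56 = 180.7321 rpm, dir flips to −; running = −180.7321
Stage 2 [15T→54T]: ω = 180.7321×15/54 = 50.2034 rpm, dir flips to +; running = +50.2034
Stage 3 [54T→31T]: ω = 50.2034×54/31 = 87.4510 rpm, dir flips to −; running = −87.4510
Stage 4 [87T→78T]: ω = 87.4510×87/78 = 97.5415 rpm, dir flips to +; running = +97.5415
Stage 5 [52T→51T]: ω = 97.5415×52/51 = 99.4541 rpm, dir flips to −; running = −99.4541

-99.4541 rpm (opposite to input, |ω| = 99.4541 rpm)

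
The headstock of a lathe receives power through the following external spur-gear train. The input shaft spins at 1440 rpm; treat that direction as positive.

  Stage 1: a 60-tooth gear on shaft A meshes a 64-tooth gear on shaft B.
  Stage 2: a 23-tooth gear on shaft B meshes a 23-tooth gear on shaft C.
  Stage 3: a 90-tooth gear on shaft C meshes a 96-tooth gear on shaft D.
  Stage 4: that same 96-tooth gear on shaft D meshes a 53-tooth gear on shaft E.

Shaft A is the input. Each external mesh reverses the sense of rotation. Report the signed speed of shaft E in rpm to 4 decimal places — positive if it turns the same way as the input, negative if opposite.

Stage 1 [60T→64T]: ω = 1440.0000×60/64 = 1350.0000 rpm, dir flips to −; running = −1350.0000
Stage 2 [23T→23T]: ω = 1350.0000×23/23 = 1350.0000 rpm, dir flips to +; running = +1350.0000
Stage 3 [90T→96T]: ω = 1350.0000×90/96 = 1265.6250 rpm, dir flips to −; running = −1265.6250
Stage 4 [96T→53T]: ω = 1265.6250×96/53 = 2292.4528 rpm, dir flips to +; running = +2292.4528

+2292.4528 rpm (same as input, |ω| = 2292.4528 rpm)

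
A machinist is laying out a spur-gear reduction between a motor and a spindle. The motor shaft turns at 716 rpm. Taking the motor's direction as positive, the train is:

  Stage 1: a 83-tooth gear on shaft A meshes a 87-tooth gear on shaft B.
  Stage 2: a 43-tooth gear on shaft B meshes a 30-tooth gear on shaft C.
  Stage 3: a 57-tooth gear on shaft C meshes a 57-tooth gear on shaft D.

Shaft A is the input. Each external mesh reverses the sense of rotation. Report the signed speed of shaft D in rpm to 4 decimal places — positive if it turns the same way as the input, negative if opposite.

-979.0820 rpm (opposite to input, |ω| = 979.0820 rpm)

Stage 1 [83T→87T]: ω = 716.0000×83/87 = 683.0805 rpm, dir flips to −; running = −683.0805
Stage 2 [43T→30T]: ω = 683.0805×43/30 = 979.0820 rpm, dir flips to +; running = +979.0820
Stage 3 [57T→57T]: ω = 979.0820×57/57 = 979.0820 rpm, dir flips to −; running = −979.0820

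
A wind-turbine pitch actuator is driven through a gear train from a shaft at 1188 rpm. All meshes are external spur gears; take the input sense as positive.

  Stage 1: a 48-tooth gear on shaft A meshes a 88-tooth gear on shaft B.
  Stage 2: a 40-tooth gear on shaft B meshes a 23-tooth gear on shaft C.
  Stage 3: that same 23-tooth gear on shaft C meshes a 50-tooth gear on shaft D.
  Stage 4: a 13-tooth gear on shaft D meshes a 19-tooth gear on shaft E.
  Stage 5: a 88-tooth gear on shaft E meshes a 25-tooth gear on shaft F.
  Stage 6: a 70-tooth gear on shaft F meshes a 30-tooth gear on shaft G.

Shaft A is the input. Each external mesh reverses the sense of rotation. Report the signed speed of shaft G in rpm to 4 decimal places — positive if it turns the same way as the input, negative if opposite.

Stage 1 [48T→88T]: ω = 1188.0000×48/88 = 648.0000 rpm, dir flips to −; running = −648.0000
Stage 2 [40T→23T]: ω = 648.0000×40/23 = 1126.9565 rpm, dir flips to +; running = +1126.9565
Stage 3 [23T→50T]: ω = 1126.9565×23/50 = 518.4000 rpm, dir flips to −; running = −518.4000
Stage 4 [13T→19T]: ω = 518.4000×13/19 = 354.6947 rpm, dir flips to +; running = +354.6947
Stage 5 [88T→25T]: ω = 354.6947×88/25 = 1248.5255 rpm, dir flips to −; running = −1248.5255
Stage 6 [70T→30T]: ω = 1248.5255×70/30 = 2913.2261 rpm, dir flips to +; running = +2913.2261

+2913.2261 rpm (same as input, |ω| = 2913.2261 rpm)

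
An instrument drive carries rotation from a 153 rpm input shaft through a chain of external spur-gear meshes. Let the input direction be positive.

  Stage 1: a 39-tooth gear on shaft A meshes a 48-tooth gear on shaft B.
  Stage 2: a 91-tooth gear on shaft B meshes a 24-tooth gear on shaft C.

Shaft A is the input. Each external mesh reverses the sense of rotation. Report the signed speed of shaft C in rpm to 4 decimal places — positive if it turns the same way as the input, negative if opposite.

+471.3516 rpm (same as input, |ω| = 471.3516 rpm)

Stage 1 [39T→48T]: ω = 153.0000×39/48 = 124.3125 rpm, dir flips to −; running = −124.3125
Stage 2 [91T→24T]: ω = 124.3125×91/24 = 471.3516 rpm, dir flips to +; running = +471.3516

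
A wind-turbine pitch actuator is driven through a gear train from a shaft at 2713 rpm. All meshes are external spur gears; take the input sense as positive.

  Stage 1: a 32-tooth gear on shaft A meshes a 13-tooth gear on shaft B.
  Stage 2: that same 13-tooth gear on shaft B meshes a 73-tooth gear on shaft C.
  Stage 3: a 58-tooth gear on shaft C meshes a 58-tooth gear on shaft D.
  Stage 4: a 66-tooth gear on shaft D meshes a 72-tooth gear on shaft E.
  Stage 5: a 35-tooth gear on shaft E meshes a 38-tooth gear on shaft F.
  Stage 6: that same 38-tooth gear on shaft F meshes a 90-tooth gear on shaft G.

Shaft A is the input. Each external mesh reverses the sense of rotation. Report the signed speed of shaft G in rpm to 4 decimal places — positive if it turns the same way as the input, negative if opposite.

+423.9493 rpm (same as input, |ω| = 423.9493 rpm)

Stage 1 [32T→13T]: ω = 2713.0000×32/13 = 6678.1538 rpm, dir flips to −; running = −6678.1538
Stage 2 [13T→73T]: ω = 6678.1538×13/73 = 1189.2603 rpm, dir flips to +; running = +1189.2603
Stage 3 [58T→58T]: ω = 1189.2603×58/58 = 1189.2603 rpm, dir flips to −; running = −1189.2603
Stage 4 [66T→72T]: ω = 1189.2603×66/72 = 1090.1553 rpm, dir flips to +; running = +1090.1553
Stage 5 [35T→38T]: ω = 1090.1553×35/38 = 1004.0904 rpm, dir flips to −; running = −1004.0904
Stage 6 [38T→90T]: ω = 1004.0904×38/90 = 423.9493 rpm, dir flips to +; running = +423.9493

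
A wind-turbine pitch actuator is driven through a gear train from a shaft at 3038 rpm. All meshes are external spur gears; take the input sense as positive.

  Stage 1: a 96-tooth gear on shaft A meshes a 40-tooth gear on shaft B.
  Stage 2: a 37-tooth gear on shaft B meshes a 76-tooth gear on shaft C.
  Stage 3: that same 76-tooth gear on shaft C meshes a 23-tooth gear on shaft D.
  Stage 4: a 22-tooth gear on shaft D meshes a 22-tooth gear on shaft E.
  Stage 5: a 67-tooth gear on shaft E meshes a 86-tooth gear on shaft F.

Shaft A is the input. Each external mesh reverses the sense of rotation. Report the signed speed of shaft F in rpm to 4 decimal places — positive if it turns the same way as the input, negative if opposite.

Stage 1 [96T→40T]: ω = 3038.0000×96/40 = 7291.2000 rpm, dir flips to −; running = −7291.2000
Stage 2 [37T→76T]: ω = 7291.2000×37/76 = 3549.6632 rpm, dir flips to +; running = +3549.6632
Stage 3 [76T→23T]: ω = 3549.6632×76/23 = 11729.3217 rpm, dir flips to −; running = −11729.3217
Stage 4 [22T→22T]: ω = 11729.3217×22/22 = 11729.3217 rpm, dir flips to +; running = +11729.3217
Stage 5 [67T→86T]: ω = 11729.3217×67/86 = 9137.9600 rpm, dir flips to −; running = −9137.9600

-9137.9600 rpm (opposite to input, |ω| = 9137.9600 rpm)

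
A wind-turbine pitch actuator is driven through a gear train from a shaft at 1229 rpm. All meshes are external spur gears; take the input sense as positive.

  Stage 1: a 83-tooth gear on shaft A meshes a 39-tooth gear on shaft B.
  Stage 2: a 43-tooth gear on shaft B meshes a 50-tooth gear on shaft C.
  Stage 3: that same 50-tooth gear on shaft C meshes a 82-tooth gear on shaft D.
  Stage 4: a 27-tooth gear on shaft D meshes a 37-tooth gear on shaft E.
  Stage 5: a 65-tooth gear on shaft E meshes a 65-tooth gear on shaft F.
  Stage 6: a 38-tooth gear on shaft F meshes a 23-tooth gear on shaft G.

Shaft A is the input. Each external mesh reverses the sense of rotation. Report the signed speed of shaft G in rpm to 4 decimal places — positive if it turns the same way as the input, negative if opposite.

Stage 1 [83T→39T]: ω = 1229.0000×83/39 = 2615.5641 rpm, dir flips to −; running = −2615.5641
Stage 2 [43T→50T]: ω = 2615.5641×43/50 = 2249.3851 rpm, dir flips to +; running = +2249.3851
Stage 3 [50T→82T]: ω = 2249.3851×50/82 = 1371.5763 rpm, dir flips to −; running = −1371.5763
Stage 4 [27T→37T]: ω = 1371.5763×27/37 = 1000.8800 rpm, dir flips to +; running = +1000.8800
Stage 5 [65T→65T]: ω = 1000.8800×65/65 = 1000.8800 rpm, dir flips to −; running = −1000.8800
Stage 6 [38T→23T]: ω = 1000.8800×38/23 = 1653.6278 rpm, dir flips to +; running = +1653.6278

+1653.6278 rpm (same as input, |ω| = 1653.6278 rpm)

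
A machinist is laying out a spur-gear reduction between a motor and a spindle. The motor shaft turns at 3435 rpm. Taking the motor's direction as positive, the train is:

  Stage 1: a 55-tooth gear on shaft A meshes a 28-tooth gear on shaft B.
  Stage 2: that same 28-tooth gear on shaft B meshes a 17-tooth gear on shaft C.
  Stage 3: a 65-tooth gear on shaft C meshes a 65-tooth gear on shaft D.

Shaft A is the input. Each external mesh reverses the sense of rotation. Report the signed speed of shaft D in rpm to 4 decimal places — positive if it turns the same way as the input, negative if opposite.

-11113.2353 rpm (opposite to input, |ω| = 11113.2353 rpm)

Stage 1 [55T→28T]: ω = 3435.0000×55/28 = 6747.3214 rpm, dir flips to −; running = −6747.3214
Stage 2 [28T→17T]: ω = 6747.3214×28/17 = 11113.2353 rpm, dir flips to +; running = +11113.2353
Stage 3 [65T→65T]: ω = 11113.2353×65/65 = 11113.2353 rpm, dir flips to −; running = −11113.2353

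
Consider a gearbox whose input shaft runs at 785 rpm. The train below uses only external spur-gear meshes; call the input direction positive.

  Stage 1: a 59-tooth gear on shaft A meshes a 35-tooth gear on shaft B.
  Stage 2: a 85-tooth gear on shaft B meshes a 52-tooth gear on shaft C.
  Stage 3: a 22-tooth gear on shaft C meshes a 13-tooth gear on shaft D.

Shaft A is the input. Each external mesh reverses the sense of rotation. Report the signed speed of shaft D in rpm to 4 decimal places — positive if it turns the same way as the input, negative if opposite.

-3660.5685 rpm (opposite to input, |ω| = 3660.5685 rpm)

Stage 1 [59T→35T]: ω = 785.0000×59/35 = 1323.2857 rpm, dir flips to −; running = −1323.2857
Stage 2 [85T→52T]: ω = 1323.2857×85/52 = 2163.0632 rpm, dir flips to +; running = +2163.0632
Stage 3 [22T→13T]: ω = 2163.0632×22/13 = 3660.5685 rpm, dir flips to −; running = −3660.5685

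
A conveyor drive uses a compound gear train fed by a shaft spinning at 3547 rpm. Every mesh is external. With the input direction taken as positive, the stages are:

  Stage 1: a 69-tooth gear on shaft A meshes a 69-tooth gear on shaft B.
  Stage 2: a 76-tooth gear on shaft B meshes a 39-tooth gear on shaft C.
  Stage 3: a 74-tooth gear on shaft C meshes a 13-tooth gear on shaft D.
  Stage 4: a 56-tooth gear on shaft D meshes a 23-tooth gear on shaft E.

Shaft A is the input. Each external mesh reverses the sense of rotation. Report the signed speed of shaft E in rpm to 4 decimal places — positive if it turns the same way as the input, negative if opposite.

+95798.5051 rpm (same as input, |ω| = 95798.5051 rpm)

Stage 1 [69T→69T]: ω = 3547.0000×69/69 = 3547.0000 rpm, dir flips to −; running = −3547.0000
Stage 2 [76T→39T]: ω = 3547.0000×76/39 = 6912.1026 rpm, dir flips to +; running = +6912.1026
Stage 3 [74T→13T]: ω = 6912.1026×74/13 = 39345.8146 rpm, dir flips to −; running = −39345.8146
Stage 4 [56T→23T]: ω = 39345.8146×56/23 = 95798.5051 rpm, dir flips to +; running = +95798.5051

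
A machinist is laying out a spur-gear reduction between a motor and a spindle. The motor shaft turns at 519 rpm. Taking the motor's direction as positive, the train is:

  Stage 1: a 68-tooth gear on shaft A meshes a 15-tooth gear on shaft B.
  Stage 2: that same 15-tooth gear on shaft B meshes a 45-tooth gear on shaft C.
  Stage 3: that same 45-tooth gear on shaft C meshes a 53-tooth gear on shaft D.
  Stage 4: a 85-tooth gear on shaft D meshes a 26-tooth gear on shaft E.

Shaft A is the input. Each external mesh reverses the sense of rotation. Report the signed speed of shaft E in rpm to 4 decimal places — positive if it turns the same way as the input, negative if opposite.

+2176.9376 rpm (same as input, |ω| = 2176.9376 rpm)

Stage 1 [68T→15T]: ω = 519.0000×68/15 = 2352.8000 rpm, dir flips to −; running = −2352.8000
Stage 2 [15T→45T]: ω = 2352.8000×15/45 = 784.2667 rpm, dir flips to +; running = +784.2667
Stage 3 [45T→53T]: ω = 784.2667×45/53 = 665.8868 rpm, dir flips to −; running = −665.8868
Stage 4 [85T→26T]: ω = 665.8868×85/26 = 2176.9376 rpm, dir flips to +; running = +2176.9376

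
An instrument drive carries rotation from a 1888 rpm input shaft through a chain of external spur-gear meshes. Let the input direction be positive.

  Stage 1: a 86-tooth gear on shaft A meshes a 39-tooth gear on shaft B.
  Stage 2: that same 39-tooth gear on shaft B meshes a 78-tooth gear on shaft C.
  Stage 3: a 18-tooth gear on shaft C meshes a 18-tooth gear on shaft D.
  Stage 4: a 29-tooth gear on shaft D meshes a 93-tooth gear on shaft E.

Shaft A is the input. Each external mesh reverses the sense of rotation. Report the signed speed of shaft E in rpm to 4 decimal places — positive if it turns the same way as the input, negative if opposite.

+649.1139 rpm (same as input, |ω| = 649.1139 rpm)

Stage 1 [86T→39T]: ω = 1888.0000×86/39 = 4163.2821 rpm, dir flips to −; running = −4163.2821
Stage 2 [39T→78T]: ω = 4163.2821×39/78 = 2081.6410 rpm, dir flips to +; running = +2081.6410
Stage 3 [18T→18T]: ω = 2081.6410×18/18 = 2081.6410 rpm, dir flips to −; running = −2081.6410
Stage 4 [29T→93T]: ω = 2081.6410×29/93 = 649.1139 rpm, dir flips to +; running = +649.1139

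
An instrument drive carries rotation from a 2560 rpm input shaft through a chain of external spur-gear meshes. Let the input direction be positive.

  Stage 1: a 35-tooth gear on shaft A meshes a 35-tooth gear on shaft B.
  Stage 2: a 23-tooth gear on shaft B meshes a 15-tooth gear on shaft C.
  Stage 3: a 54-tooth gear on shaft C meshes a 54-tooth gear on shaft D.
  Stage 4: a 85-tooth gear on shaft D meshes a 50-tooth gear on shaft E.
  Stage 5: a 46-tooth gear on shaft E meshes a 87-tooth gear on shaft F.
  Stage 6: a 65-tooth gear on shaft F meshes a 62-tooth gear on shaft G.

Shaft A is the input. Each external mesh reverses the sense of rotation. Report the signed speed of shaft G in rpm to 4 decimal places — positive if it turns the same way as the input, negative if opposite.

+3699.0117 rpm (same as input, |ω| = 3699.0117 rpm)

Stage 1 [35T→35T]: ω = 2560.0000×35/35 = 2560.0000 rpm, dir flips to −; running = −2560.0000
Stage 2 [23T→15T]: ω = 2560.0000×23/15 = 3925.3333 rpm, dir flips to +; running = +3925.3333
Stage 3 [54T→54T]: ω = 3925.3333×54/54 = 3925.3333 rpm, dir flips to −; running = −3925.3333
Stage 4 [85T→50T]: ω = 3925.3333×85/50 = 6673.0667 rpm, dir flips to +; running = +6673.0667
Stage 5 [46T→87T]: ω = 6673.0667×46/87 = 3528.2881 rpm, dir flips to −; running = −3528.2881
Stage 6 [65T→62T]: ω = 3528.2881×65/62 = 3699.0117 rpm, dir flips to +; running = +3699.0117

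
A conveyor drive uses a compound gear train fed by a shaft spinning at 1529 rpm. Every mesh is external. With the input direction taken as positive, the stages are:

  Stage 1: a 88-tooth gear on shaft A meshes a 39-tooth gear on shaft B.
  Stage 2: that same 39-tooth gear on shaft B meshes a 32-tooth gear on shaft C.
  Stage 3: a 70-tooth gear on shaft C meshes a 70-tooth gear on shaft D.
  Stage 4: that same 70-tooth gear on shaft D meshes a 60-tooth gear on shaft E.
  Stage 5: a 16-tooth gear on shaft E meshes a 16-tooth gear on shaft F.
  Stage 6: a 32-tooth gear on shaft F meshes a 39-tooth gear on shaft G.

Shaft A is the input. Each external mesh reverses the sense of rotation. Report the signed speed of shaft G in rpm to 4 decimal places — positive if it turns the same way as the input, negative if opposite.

Stage 1 [88T→39T]: ω = 1529.0000×88/39 = 3450.0513 rpm, dir flips to −; running = −3450.0513
Stage 2 [39T→32T]: ω = 3450.0513×39/32 = 4204.7500 rpm, dir flips to +; running = +4204.7500
Stage 3 [70T→70T]: ω = 4204.7500×70/70 = 4204.7500 rpm, dir flips to −; running = −4204.7500
Stage 4 [70T→60T]: ω = 4204.7500×70/60 = 4905.5417 rpm, dir flips to +; running = +4905.5417
Stage 5 [16T→16T]: ω = 4905.5417×16/16 = 4905.5417 rpm, dir flips to −; running = −4905.5417
Stage 6 [32T→39T]: ω = 4905.5417×32/39 = 4025.0598 rpm, dir flips to +; running = +4025.0598

+4025.0598 rpm (same as input, |ω| = 4025.0598 rpm)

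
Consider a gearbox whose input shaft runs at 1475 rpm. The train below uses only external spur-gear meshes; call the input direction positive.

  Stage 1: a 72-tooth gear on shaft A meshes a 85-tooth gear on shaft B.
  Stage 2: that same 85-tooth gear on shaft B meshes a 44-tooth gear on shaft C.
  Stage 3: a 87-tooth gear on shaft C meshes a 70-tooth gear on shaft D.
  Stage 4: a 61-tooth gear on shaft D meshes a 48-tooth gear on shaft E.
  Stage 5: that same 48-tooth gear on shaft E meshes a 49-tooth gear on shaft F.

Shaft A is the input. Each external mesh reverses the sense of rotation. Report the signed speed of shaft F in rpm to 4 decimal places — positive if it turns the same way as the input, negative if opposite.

-3734.4514 rpm (opposite to input, |ω| = 3734.4514 rpm)

Stage 1 [72T→85T]: ω = 1475.0000×72/85 = 1249.4118 rpm, dir flips to −; running = −1249.4118
Stage 2 [85T→44T]: ω = 1249.4118×85/44 = 2413.6364 rpm, dir flips to +; running = +2413.6364
Stage 3 [87T→70T]: ω = 2413.6364×87/70 = 2999.8052 rpm, dir flips to −; running = −2999.8052
Stage 4 [61T→48T]: ω = 2999.8052×61/48 = 3812.2524 rpm, dir flips to +; running = +3812.2524
Stage 5 [48T→49T]: ω = 3812.2524×48/49 = 3734.4514 rpm, dir flips to −; running = −3734.4514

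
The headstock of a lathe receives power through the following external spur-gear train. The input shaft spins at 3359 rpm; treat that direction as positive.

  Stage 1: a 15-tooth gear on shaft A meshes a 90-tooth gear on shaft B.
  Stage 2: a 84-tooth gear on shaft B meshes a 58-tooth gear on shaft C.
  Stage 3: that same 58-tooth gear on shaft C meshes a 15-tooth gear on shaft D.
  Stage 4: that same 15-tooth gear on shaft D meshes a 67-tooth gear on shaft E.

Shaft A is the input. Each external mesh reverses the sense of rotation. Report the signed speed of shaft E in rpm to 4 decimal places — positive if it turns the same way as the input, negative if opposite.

+701.8806 rpm (same as input, |ω| = 701.8806 rpm)

Stage 1 [15T→90T]: ω = 3359.0000×15/90 = 559.8333 rpm, dir flips to −; running = −559.8333
Stage 2 [84T→58T]: ω = 559.8333×84/58 = 810.7931 rpm, dir flips to +; running = +810.7931
Stage 3 [58T→15T]: ω = 810.7931×58/15 = 3135.0667 rpm, dir flips to −; running = −3135.0667
Stage 4 [15T→67T]: ω = 3135.0667×15/67 = 701.8806 rpm, dir flips to +; running = +701.8806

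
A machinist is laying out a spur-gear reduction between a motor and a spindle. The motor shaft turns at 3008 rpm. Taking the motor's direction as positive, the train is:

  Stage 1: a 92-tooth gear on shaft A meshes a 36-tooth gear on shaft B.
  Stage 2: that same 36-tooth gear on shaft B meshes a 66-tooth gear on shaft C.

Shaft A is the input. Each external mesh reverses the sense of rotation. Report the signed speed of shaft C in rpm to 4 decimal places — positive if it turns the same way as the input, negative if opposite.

Stage 1 [92T→36T]: ω = 3008.0000×92/36 = 7687.1111 rpm, dir flips to −; running = −7687.1111
Stage 2 [36T→66T]: ω = 7687.1111×36/66 = 4192.9697 rpm, dir flips to +; running = +4192.9697

+4192.9697 rpm (same as input, |ω| = 4192.9697 rpm)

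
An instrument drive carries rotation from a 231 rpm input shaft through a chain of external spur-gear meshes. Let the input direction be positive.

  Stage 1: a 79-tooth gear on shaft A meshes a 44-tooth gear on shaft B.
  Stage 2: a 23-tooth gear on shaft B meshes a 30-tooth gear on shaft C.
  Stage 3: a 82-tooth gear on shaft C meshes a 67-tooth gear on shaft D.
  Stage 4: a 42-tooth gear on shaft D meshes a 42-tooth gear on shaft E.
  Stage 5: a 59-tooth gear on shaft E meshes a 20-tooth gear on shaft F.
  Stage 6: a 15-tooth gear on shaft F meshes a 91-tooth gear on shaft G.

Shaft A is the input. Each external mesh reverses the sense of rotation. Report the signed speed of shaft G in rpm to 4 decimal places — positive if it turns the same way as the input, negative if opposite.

+189.2361 rpm (same as input, |ω| = 189.2361 rpm)

Stage 1 [79T→44T]: ω = 231.0000×79/44 = 414.7500 rpm, dir flips to −; running = −414.7500
Stage 2 [23T→30T]: ω = 414.7500×23/30 = 317.9750 rpm, dir flips to +; running = +317.9750
Stage 3 [82T→67T]: ω = 317.9750×82/67 = 389.1634 rpm, dir flips to −; running = −389.1634
Stage 4 [42T→42T]: ω = 389.1634×42/42 = 389.1634 rpm, dir flips to +; running = +389.1634
Stage 5 [59T→20T]: ω = 389.1634×59/20 = 1148.0321 rpm, dir flips to −; running = −1148.0321
Stage 6 [15T→91T]: ω = 1148.0321×15/91 = 189.2361 rpm, dir flips to +; running = +189.2361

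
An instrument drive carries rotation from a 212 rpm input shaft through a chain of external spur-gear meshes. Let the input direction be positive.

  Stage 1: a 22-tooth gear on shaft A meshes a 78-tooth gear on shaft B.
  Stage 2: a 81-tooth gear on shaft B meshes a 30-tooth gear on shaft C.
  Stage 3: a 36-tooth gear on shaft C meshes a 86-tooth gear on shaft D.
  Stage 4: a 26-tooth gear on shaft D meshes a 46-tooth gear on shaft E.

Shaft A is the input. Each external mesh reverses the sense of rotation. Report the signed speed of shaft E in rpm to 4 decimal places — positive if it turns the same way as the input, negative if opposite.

+38.1986 rpm (same as input, |ω| = 38.1986 rpm)

Stage 1 [22T→78T]: ω = 212.0000×22/78 = 59.7949 rpm, dir flips to −; running = −59.7949
Stage 2 [81T→30T]: ω = 59.7949×81/30 = 161.4462 rpm, dir flips to +; running = +161.4462
Stage 3 [36T→86T]: ω = 161.4462×36/86 = 67.5821 rpm, dir flips to −; running = −67.5821
Stage 4 [26T→46T]: ω = 67.5821×26/46 = 38.1986 rpm, dir flips to +; running = +38.1986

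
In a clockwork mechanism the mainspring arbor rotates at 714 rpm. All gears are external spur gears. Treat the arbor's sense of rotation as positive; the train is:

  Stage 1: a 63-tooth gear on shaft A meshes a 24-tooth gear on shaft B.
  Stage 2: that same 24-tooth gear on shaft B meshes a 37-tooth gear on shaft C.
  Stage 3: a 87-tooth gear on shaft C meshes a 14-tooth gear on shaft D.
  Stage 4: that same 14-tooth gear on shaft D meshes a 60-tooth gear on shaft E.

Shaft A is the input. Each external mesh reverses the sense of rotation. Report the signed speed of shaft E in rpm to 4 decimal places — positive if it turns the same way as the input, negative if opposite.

Stage 1 [63T→24T]: ω = 714.0000×63/24 = 1874.2500 rpm, dir flips to −; running = −1874.2500
Stage 2 [24T→37T]: ω = 1874.2500×24/37 = 1215.7297 rpm, dir flips to +; running = +1215.7297
Stage 3 [87T→14T]: ω = 1215.7297×87/14 = 7554.8919 rpm, dir flips to −; running = −7554.8919
Stage 4 [14T→60T]: ω = 7554.8919×14/60 = 1762.8081 rpm, dir flips to +; running = +1762.8081

+1762.8081 rpm (same as input, |ω| = 1762.8081 rpm)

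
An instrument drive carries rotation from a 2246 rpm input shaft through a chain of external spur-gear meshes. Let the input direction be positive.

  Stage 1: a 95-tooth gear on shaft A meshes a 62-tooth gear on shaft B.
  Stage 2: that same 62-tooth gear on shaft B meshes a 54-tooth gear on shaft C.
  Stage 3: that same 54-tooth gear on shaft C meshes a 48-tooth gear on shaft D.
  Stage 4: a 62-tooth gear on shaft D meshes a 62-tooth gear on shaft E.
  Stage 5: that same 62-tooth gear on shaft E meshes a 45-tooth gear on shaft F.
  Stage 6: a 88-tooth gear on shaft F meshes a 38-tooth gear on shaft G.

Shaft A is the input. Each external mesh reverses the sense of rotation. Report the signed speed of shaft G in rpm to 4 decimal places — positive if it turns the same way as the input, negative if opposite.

Stage 1 [95T→62T]: ω = 2246.0000×95/62 = 3441.4516 rpm, dir flips to −; running = −3441.4516
Stage 2 [62T→54T]: ω = 3441.4516×62/54 = 3951.2963 rpm, dir flips to +; running = +3951.2963
Stage 3 [54T→48T]: ω = 3951.2963×54/48 = 4445.2083 rpm, dir flips to −; running = −4445.2083
Stage 4 [62T→62T]: ω = 4445.2083×62/62 = 4445.2083 rpm, dir flips to +; running = +4445.2083
Stage 5 [62T→45T]: ω = 4445.2083×62/45 = 6124.5093 rpm, dir flips to −; running = −6124.5093
Stage 6 [88T→38T]: ω = 6124.5093×88/38 = 14183.0741 rpm, dir flips to +; running = +14183.0741

+14183.0741 rpm (same as input, |ω| = 14183.0741 rpm)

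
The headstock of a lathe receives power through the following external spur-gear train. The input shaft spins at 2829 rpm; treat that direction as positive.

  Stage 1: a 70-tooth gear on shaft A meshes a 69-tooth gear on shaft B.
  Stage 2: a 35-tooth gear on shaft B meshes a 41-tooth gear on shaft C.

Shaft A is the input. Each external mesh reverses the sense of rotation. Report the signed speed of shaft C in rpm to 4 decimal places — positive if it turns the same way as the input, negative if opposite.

+2450.0000 rpm (same as input, |ω| = 2450.0000 rpm)

Stage 1 [70T→69T]: ω = 2829.0000×70/69 = 2870.0000 rpm, dir flips to −; running = −2870.0000
Stage 2 [35T→41T]: ω = 2870.0000×35/41 = 2450.0000 rpm, dir flips to +; running = +2450.0000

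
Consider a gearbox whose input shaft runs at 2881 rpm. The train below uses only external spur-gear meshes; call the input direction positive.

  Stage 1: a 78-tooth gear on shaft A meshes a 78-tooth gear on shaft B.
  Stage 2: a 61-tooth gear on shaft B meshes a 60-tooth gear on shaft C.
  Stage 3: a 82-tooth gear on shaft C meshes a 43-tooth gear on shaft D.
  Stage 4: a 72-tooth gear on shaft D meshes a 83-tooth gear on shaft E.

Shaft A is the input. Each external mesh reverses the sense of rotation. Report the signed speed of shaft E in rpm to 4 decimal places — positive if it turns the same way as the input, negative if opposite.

Stage 1 [78T→78T]: ω = 2881.0000×78/78 = 2881.0000 rpm, dir flips to −; running = −2881.0000
Stage 2 [61T→60T]: ω = 2881.0000×61/60 = 2929.0167 rpm, dir flips to +; running = +2929.0167
Stage 3 [82T→43T]: ω = 2929.0167×82/43 = 5585.5667 rpm, dir flips to −; running = −5585.5667
Stage 4 [72T→83T]: ω = 5585.5667×72/83 = 4845.3108 rpm, dir flips to +; running = +4845.3108

+4845.3108 rpm (same as input, |ω| = 4845.3108 rpm)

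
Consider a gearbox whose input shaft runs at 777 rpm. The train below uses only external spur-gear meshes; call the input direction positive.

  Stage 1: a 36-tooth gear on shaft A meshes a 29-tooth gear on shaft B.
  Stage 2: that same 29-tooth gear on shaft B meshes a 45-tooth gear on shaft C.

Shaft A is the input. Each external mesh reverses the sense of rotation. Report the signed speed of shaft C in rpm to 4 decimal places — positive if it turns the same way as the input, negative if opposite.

+621.6000 rpm (same as input, |ω| = 621.6000 rpm)

Stage 1 [36T→29T]: ω = 777.0000×36/29 = 964.5517 rpm, dir flips to −; running = −964.5517
Stage 2 [29T→45T]: ω = 964.5517×29/45 = 621.6000 rpm, dir flips to +; running = +621.6000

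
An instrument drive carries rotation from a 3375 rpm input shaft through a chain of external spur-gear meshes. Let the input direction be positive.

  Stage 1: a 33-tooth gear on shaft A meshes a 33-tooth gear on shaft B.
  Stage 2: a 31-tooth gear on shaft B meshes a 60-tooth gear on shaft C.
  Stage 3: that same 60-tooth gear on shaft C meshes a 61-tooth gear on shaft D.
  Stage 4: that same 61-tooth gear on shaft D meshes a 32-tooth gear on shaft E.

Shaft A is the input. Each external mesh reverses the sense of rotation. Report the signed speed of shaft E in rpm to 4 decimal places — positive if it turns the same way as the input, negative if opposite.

+3269.5312 rpm (same as input, |ω| = 3269.5312 rpm)

Stage 1 [33T→33T]: ω = 3375.0000×33/33 = 3375.0000 rpm, dir flips to −; running = −3375.0000
Stage 2 [31T→60T]: ω = 3375.0000×31/60 = 1743.7500 rpm, dir flips to +; running = +1743.7500
Stage 3 [60T→61T]: ω = 1743.7500×60/61 = 1715.1639 rpm, dir flips to −; running = −1715.1639
Stage 4 [61T→32T]: ω = 1715.1639×61/32 = 3269.5312 rpm, dir flips to +; running = +3269.5312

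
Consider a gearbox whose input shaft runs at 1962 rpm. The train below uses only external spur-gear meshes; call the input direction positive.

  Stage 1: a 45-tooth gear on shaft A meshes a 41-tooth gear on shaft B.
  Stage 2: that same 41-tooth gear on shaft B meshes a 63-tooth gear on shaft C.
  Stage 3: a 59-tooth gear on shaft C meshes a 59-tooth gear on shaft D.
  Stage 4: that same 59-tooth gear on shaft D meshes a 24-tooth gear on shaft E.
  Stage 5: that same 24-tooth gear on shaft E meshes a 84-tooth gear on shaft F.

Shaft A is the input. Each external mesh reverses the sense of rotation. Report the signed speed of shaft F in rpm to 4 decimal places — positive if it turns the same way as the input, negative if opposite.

-984.3367 rpm (opposite to input, |ω| = 984.3367 rpm)

Stage 1 [45T→41T]: ω = 1962.0000×45/41 = 2153.4146 rpm, dir flips to −; running = −2153.4146
Stage 2 [41T→63T]: ω = 2153.4146×41/63 = 1401.4286 rpm, dir flips to +; running = +1401.4286
Stage 3 [59T→59T]: ω = 1401.4286×59/59 = 1401.4286 rpm, dir flips to −; running = −1401.4286
Stage 4 [59T→24T]: ω = 1401.4286×59/24 = 3445.1786 rpm, dir flips to +; running = +3445.1786
Stage 5 [24T→84T]: ω = 3445.1786×24/84 = 984.3367 rpm, dir flips to −; running = −984.3367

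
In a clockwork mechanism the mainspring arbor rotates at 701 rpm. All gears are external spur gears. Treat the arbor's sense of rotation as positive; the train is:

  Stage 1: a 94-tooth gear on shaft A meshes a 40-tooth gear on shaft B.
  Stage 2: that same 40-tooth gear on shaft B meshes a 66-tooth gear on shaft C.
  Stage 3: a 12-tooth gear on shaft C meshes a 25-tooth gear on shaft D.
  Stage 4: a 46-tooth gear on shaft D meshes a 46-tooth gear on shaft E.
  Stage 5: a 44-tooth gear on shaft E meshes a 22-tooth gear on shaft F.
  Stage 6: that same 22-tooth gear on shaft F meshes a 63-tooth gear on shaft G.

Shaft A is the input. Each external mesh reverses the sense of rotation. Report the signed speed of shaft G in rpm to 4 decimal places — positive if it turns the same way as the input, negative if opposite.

Stage 1 [94T→40T]: ω = 701.0000×94/40 = 1647.3500 rpm, dir flips to −; running = −1647.3500
Stage 2 [40T→66T]: ω = 1647.3500×40/66 = 998.3939 rpm, dir flips to +; running = +998.3939
Stage 3 [12T→25T]: ω = 998.3939×12/25 = 479.2291 rpm, dir flips to −; running = −479.2291
Stage 4 [46T→46T]: ω = 479.2291×46/46 = 479.2291 rpm, dir flips to +; running = +479.2291
Stage 5 [44T→22T]: ω = 479.2291×44/22 = 958.4582 rpm, dir flips to −; running = −958.4582
Stage 6 [22T→63T]: ω = 958.4582×22/63 = 334.6997 rpm, dir flips to +; running = +334.6997

+334.6997 rpm (same as input, |ω| = 334.6997 rpm)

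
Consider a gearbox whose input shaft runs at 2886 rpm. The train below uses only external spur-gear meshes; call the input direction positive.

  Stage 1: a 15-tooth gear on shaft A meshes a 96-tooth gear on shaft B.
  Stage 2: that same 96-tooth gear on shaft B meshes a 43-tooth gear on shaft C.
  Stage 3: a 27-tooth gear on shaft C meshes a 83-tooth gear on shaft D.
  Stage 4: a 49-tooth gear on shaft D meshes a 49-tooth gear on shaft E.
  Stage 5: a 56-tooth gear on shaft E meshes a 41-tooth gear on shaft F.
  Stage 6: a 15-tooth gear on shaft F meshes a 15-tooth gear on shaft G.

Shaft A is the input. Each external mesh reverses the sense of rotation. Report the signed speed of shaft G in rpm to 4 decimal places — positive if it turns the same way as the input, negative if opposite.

Stage 1 [15T→96T]: ω = 2886.0000×15/96 = 450.9375 rpm, dir flips to −; running = −450.9375
Stage 2 [96T→43T]: ω = 450.9375×96/43 = 1006.7442 rpm, dir flips to +; running = +1006.7442
Stage 3 [27T→83T]: ω = 1006.7442×27/83 = 327.4951 rpm, dir flips to −; running = −327.4951
Stage 4 [49T→49T]: ω = 327.4951×49/49 = 327.4951 rpm, dir flips to +; running = +327.4951
Stage 5 [56T→41T]: ω = 327.4951×56/41 = 447.3104 rpm, dir flips to −; running = −447.3104
Stage 6 [15T→15T]: ω = 447.3104×15/15 = 447.3104 rpm, dir flips to +; running = +447.3104

+447.3104 rpm (same as input, |ω| = 447.3104 rpm)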